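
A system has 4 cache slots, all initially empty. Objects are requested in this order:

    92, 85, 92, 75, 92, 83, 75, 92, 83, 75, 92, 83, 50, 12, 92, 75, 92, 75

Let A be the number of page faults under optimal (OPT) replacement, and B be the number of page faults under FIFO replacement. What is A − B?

-2

Under OPT: F F . F . F . . . . . . F F . . . . → 6 faults.
Under FIFO: F F . F . F . . . . . . F F F F . . → 8 faults.
A − B = 6 − 8 = -2.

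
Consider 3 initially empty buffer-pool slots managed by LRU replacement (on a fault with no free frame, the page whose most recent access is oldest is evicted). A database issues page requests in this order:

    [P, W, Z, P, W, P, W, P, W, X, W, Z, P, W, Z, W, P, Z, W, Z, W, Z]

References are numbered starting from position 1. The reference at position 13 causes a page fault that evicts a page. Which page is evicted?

X

pos 1: P -> miss, frames {P}
pos 2: W -> miss, frames {P,W}
pos 3: Z -> miss, frames {P,W,Z}
pos 4: P -> hit
pos 5: W -> hit
pos 6: P -> hit
pos 7: W -> hit
pos 8: P -> hit
pos 9: W -> hit
pos 10: X -> miss, evict Z, frames {P,W,X}
pos 11: W -> hit
pos 12: Z -> miss, evict P, frames {X,W,Z}
pos 13: P -> miss, evict X, frames {W,Z,P}
At position 13, page X is evicted.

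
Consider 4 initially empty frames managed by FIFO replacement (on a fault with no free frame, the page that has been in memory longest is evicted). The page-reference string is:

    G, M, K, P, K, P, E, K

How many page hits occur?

3

G: fault, frames (G)
M: fault, frames (G M)
K: fault, frames (G M K)
P: fault, frames (G M K P)
K: hit
P: hit
E: fault, evict G, frames (M K P E)
K: hit
Hits: 3.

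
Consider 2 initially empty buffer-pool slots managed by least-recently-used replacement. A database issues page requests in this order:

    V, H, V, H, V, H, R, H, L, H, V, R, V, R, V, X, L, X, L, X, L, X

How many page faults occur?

V -> miss, frames [V]
H -> miss, frames [V, H]
V -> hit
H -> hit
V -> hit
H -> hit
R -> miss, evict V, frames [H, R]
H -> hit
L -> miss, evict R, frames [H, L]
H -> hit
V -> miss, evict L, frames [H, V]
R -> miss, evict H, frames [V, R]
V -> hit
R -> hit
V -> hit
X -> miss, evict R, frames [V, X]
L -> miss, evict V, frames [X, L]
X -> hit
L -> hit
X -> hit
L -> hit
X -> hit
Page faults: 8.

8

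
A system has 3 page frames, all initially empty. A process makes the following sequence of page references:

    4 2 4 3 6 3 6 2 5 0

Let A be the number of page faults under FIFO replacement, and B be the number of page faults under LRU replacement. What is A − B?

Under FIFO: F F . F F . . . F F → 6 faults.
Under LRU: F F . F F . . F F F → 7 faults.
A − B = 6 − 7 = -1.

-1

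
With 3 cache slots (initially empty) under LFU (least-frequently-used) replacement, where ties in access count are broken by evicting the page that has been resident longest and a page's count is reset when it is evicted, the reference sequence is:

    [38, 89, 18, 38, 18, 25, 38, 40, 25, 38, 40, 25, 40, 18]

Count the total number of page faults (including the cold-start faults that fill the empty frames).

9

38 -> miss, frames {38}
89 -> miss, frames {38,89}
18 -> miss, frames {38,89,18}
38 -> hit
18 -> hit
25 -> miss, evict 89, frames {38,18,25}
38 -> hit
40 -> miss, evict 25, frames {38,18,40}
25 -> miss, evict 40, frames {38,18,25}
38 -> hit
40 -> miss, evict 25, frames {38,18,40}
25 -> miss, evict 40, frames {38,18,25}
40 -> miss, evict 25, frames {38,18,40}
18 -> hit
Page faults: 9.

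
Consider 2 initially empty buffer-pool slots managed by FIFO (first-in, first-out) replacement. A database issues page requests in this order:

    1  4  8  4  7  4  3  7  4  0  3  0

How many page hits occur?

2

1 -> miss, frames (1)
4 -> miss, frames (1 4)
8 -> miss, evict 1, frames (4 8)
4 -> hit
7 -> miss, evict 4, frames (8 7)
4 -> miss, evict 8, frames (7 4)
3 -> miss, evict 7, frames (4 3)
7 -> miss, evict 4, frames (3 7)
4 -> miss, evict 3, frames (7 4)
0 -> miss, evict 7, frames (4 0)
3 -> miss, evict 4, frames (0 3)
0 -> hit
Hits: 2.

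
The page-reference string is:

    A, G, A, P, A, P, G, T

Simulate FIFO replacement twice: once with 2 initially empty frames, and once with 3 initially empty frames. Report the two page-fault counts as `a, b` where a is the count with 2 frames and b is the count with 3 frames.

6, 4

2 frames: F F . F F . F F → 6 faults.
3 frames: F F . F . . . F → 4 faults.
4 < 6: adding a frame reduced faults, as is typical.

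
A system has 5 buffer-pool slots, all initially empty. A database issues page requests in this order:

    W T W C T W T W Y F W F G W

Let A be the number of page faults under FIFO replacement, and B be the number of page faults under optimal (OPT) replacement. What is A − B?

1

Under FIFO: F F . F . . . . F F . . F F → 7 faults.
Under OPT: F F . F . . . . F F . . F . → 6 faults.
A − B = 7 − 6 = 1.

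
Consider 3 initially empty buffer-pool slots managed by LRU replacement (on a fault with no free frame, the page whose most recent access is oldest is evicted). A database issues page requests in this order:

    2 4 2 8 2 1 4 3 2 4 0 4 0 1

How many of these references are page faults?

9

2 → miss, frames [2]
4 → miss, frames [2, 4]
2 → hit
8 → miss, frames [4, 2, 8]
2 → hit
1 → miss, evict 4, frames [8, 2, 1]
4 → miss, evict 8, frames [2, 1, 4]
3 → miss, evict 2, frames [1, 4, 3]
2 → miss, evict 1, frames [4, 3, 2]
4 → hit
0 → miss, evict 3, frames [2, 4, 0]
4 → hit
0 → hit
1 → miss, evict 2, frames [4, 0, 1]
Page faults: 9.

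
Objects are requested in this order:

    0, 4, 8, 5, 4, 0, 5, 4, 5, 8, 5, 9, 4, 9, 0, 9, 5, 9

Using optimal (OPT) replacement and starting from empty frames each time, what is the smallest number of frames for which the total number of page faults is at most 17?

2

f=1: 18 faults
f=2: 11 faults
f=3: 7 faults
f=4: 5 faults
f=5: 5 faults
Smallest f with faults ≤ 17 is 2.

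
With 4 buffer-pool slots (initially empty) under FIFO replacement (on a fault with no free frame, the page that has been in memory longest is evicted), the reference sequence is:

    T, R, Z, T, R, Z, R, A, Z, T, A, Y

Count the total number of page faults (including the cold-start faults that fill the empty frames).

T -> fault, frames (T)
R -> fault, frames (T R)
Z -> fault, frames (T R Z)
T -> hit
R -> hit
Z -> hit
R -> hit
A -> fault, frames (T R Z A)
Z -> hit
T -> hit
A -> hit
Y -> fault, evict T, frames (R Z A Y)
Page faults: 5.

5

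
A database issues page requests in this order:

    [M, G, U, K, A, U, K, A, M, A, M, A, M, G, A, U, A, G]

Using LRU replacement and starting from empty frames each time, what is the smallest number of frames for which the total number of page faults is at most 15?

f=1: 18 faults
f=2: 13 faults
f=3: 8 faults
f=4: 8 faults
f=5: 5 faults
Smallest f with faults ≤ 15 is 2.

2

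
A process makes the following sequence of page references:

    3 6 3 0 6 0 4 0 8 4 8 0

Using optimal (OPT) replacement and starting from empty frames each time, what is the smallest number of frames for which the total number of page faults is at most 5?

3

f=1: 12 faults
f=2: 6 faults
f=3: 5 faults
f=4: 5 faults
f=5: 5 faults
Smallest f with faults ≤ 5 is 3.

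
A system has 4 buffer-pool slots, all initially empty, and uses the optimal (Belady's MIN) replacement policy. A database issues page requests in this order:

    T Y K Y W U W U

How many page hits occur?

T -> miss, frames {T}
Y -> miss, frames {T,Y}
K -> miss, frames {T,Y,K}
Y -> hit
W -> miss, frames {T,Y,K,W}
U -> miss, evict K, frames {T,Y,W,U}
W -> hit
U -> hit
Hits: 3.

3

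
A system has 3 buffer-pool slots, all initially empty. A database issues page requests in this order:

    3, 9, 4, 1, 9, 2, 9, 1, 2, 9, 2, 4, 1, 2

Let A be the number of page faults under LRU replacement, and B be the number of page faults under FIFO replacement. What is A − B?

Under LRU: F F F F . F . . . . . F F . → 7 faults.
Under FIFO: F F F F . F F . . . . F F F → 9 faults.
A − B = 7 − 9 = -2.

-2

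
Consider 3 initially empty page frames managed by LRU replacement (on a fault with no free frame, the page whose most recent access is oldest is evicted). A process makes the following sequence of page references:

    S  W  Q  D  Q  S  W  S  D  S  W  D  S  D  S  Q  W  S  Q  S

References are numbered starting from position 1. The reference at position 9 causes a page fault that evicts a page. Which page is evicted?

pos 1: S: miss, frames [S]
pos 2: W: miss, frames [S, W]
pos 3: Q: miss, frames [S, W, Q]
pos 4: D: miss, evict S, frames [W, Q, D]
pos 5: Q: hit
pos 6: S: miss, evict W, frames [D, Q, S]
pos 7: W: miss, evict D, frames [Q, S, W]
pos 8: S: hit
pos 9: D: miss, evict Q, frames [W, S, D]
At position 9, page Q is evicted.

Q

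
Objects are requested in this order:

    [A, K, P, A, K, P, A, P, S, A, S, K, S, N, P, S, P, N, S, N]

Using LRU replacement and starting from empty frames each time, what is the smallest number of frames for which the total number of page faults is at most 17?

f=1: 20 faults
f=2: 15 faults
f=3: 7 faults
f=4: 6 faults
f=5: 5 faults
Smallest f with faults ≤ 17 is 2.

2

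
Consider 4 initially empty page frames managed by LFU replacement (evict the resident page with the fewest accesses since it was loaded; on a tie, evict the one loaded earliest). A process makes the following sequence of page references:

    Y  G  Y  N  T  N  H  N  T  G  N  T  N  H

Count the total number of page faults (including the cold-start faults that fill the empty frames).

Y: miss, frames [Y]
G: miss, frames [Y, G]
Y: hit
N: miss, frames [Y, G, N]
T: miss, frames [Y, G, N, T]
N: hit
H: miss, evict G, frames [Y, N, T, H]
N: hit
T: hit
G: miss, evict H, frames [Y, N, T, G]
N: hit
T: hit
N: hit
H: miss, evict G, frames [Y, N, T, H]
Page faults: 7.

7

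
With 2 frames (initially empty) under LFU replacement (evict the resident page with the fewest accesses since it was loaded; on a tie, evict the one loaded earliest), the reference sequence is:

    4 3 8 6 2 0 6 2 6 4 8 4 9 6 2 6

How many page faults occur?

4: fault, frames (4)
3: fault, frames (4 3)
8: fault, evict 4, frames (3 8)
6: fault, evict 3, frames (8 6)
2: fault, evict 8, frames (6 2)
0: fault, evict 6, frames (2 0)
6: fault, evict 2, frames (0 6)
2: fault, evict 0, frames (6 2)
6: hit
4: fault, evict 2, frames (6 4)
8: fault, evict 4, frames (6 8)
4: fault, evict 8, frames (6 4)
9: fault, evict 4, frames (6 9)
6: hit
2: fault, evict 9, frames (6 2)
6: hit
Page faults: 13.

13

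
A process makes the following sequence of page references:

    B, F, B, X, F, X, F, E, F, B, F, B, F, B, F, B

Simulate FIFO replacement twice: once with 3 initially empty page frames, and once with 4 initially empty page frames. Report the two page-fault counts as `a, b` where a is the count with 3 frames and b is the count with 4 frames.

3 frames: F F . F . . . F . F F . . . . . → 6 faults.
4 frames: F F . F . . . F . . . . . . . . → 4 faults.
4 < 6: adding a frame reduced faults, as is typical.

6, 4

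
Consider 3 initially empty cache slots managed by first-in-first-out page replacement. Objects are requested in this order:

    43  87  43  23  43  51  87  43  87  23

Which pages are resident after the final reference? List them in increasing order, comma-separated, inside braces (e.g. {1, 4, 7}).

{23, 43, 87}

43 → miss, frames [43]
87 → miss, frames [43, 87]
43 → hit
23 → miss, frames [43, 87, 23]
43 → hit
51 → miss, evict 43, frames [87, 23, 51]
87 → hit
43 → miss, evict 87, frames [23, 51, 43]
87 → miss, evict 23, frames [51, 43, 87]
23 → miss, evict 51, frames [43, 87, 23]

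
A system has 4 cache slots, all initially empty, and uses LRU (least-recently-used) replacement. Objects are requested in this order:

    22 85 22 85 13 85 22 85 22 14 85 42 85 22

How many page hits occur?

22: fault, frames [22]
85: fault, frames [22, 85]
22: hit
85: hit
13: fault, frames [22, 85, 13]
85: hit
22: hit
85: hit
22: hit
14: fault, frames [13, 85, 22, 14]
85: hit
42: fault, evict 13, frames [22, 14, 85, 42]
85: hit
22: hit
Hits: 9.

9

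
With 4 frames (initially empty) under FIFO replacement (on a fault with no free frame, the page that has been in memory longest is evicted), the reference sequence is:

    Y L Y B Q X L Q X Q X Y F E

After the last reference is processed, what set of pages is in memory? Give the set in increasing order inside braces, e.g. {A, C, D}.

{E, F, X, Y}

Y → miss, frames [Y]
L → miss, frames [Y, L]
Y → hit
B → miss, frames [Y, L, B]
Q → miss, frames [Y, L, B, Q]
X → miss, evict Y, frames [L, B, Q, X]
L → hit
Q → hit
X → hit
Q → hit
X → hit
Y → miss, evict L, frames [B, Q, X, Y]
F → miss, evict B, frames [Q, X, Y, F]
E → miss, evict Q, frames [X, Y, F, E]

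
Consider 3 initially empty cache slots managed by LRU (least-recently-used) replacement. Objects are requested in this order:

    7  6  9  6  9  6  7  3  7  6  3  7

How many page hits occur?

7 -> miss, frames {7}
6 -> miss, frames {7,6}
9 -> miss, frames {7,6,9}
6 -> hit
9 -> hit
6 -> hit
7 -> hit
3 -> miss, evict 9, frames {6,7,3}
7 -> hit
6 -> hit
3 -> hit
7 -> hit
Hits: 8.

8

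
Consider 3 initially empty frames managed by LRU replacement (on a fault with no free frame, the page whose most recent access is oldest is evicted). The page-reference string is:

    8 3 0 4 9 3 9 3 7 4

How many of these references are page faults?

8 → miss, frames {8}
3 → miss, frames {8,3}
0 → miss, frames {8,3,0}
4 → miss, evict 8, frames {3,0,4}
9 → miss, evict 3, frames {0,4,9}
3 → miss, evict 0, frames {4,9,3}
9 → hit
3 → hit
7 → miss, evict 4, frames {9,3,7}
4 → miss, evict 9, frames {3,7,4}
Page faults: 8.

8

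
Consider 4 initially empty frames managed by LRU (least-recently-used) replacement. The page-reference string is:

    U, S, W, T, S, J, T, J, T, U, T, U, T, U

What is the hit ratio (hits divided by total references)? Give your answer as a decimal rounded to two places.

U → miss, frames (U)
S → miss, frames (U S)
W → miss, frames (U S W)
T → miss, frames (U S W T)
S → hit
J → miss, evict U, frames (W T S J)
T → hit
J → hit
T → hit
U → miss, evict W, frames (S J T U)
T → hit
U → hit
T → hit
U → hit
Hits: 8 of 14 references → 8/14 = 0.5714.

0.57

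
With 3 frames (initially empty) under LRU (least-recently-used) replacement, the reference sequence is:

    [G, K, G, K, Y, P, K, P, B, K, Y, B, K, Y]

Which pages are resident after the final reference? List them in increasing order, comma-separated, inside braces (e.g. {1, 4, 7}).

G -> miss, frames (G)
K -> miss, frames (G K)
G -> hit
K -> hit
Y -> miss, frames (G K Y)
P -> miss, evict G, frames (K Y P)
K -> hit
P -> hit
B -> miss, evict Y, frames (K P B)
K -> hit
Y -> miss, evict P, frames (B K Y)
B -> hit
K -> hit
Y -> hit

{B, K, Y}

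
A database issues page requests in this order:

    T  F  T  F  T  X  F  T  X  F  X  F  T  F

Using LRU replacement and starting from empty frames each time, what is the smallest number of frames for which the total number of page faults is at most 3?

3

f=1: 14 faults
f=2: 8 faults
f=3: 3 faults
Smallest f with faults ≤ 3 is 3.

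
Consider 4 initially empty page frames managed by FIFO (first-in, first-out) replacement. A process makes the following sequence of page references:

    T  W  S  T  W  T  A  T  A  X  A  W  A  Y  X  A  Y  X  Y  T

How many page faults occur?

T → fault, frames [T]
W → fault, frames [T, W]
S → fault, frames [T, W, S]
T → hit
W → hit
T → hit
A → fault, frames [T, W, S, A]
T → hit
A → hit
X → fault, evict T, frames [W, S, A, X]
A → hit
W → hit
A → hit
Y → fault, evict W, frames [S, A, X, Y]
X → hit
A → hit
Y → hit
X → hit
Y → hit
T → fault, evict S, frames [A, X, Y, T]
Page faults: 7.

7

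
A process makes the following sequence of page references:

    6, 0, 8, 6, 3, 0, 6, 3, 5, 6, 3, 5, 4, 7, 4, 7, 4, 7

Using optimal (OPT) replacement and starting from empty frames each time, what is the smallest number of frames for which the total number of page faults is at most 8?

3

f=1: 18 faults
f=2: 10 faults
f=3: 7 faults
f=4: 7 faults
f=5: 7 faults
f=6: 7 faults
f=7: 7 faults
Smallest f with faults ≤ 8 is 3.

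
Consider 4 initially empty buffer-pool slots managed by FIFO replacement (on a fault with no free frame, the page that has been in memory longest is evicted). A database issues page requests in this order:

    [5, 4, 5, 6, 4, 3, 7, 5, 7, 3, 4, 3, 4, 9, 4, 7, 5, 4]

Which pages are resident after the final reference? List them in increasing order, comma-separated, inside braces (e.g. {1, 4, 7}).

5 → miss, frames [5]
4 → miss, frames [5, 4]
5 → hit
6 → miss, frames [5, 4, 6]
4 → hit
3 → miss, frames [5, 4, 6, 3]
7 → miss, evict 5, frames [4, 6, 3, 7]
5 → miss, evict 4, frames [6, 3, 7, 5]
7 → hit
3 → hit
4 → miss, evict 6, frames [3, 7, 5, 4]
3 → hit
4 → hit
9 → miss, evict 3, frames [7, 5, 4, 9]
4 → hit
7 → hit
5 → hit
4 → hit

{4, 5, 7, 9}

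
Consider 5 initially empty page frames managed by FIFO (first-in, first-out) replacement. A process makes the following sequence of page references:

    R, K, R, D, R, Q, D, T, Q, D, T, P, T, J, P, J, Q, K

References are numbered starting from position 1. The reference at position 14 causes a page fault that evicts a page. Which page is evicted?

K

pos 1: R -> miss, frames {R}
pos 2: K -> miss, frames {R,K}
pos 3: R -> hit
pos 4: D -> miss, frames {R,K,D}
pos 5: R -> hit
pos 6: Q -> miss, frames {R,K,D,Q}
pos 7: D -> hit
pos 8: T -> miss, frames {R,K,D,Q,T}
pos 9: Q -> hit
pos 10: D -> hit
pos 11: T -> hit
pos 12: P -> miss, evict R, frames {K,D,Q,T,P}
pos 13: T -> hit
pos 14: J -> miss, evict K, frames {D,Q,T,P,J}
At position 14, page K is evicted.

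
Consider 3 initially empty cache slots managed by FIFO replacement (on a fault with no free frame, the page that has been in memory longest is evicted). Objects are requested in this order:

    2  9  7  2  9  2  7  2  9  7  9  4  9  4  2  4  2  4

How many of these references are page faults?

5

2 → fault, frames {2}
9 → fault, frames {2,9}
7 → fault, frames {2,9,7}
2 → hit
9 → hit
2 → hit
7 → hit
2 → hit
9 → hit
7 → hit
9 → hit
4 → fault, evict 2, frames {9,7,4}
9 → hit
4 → hit
2 → fault, evict 9, frames {7,4,2}
4 → hit
2 → hit
4 → hit
Page faults: 5.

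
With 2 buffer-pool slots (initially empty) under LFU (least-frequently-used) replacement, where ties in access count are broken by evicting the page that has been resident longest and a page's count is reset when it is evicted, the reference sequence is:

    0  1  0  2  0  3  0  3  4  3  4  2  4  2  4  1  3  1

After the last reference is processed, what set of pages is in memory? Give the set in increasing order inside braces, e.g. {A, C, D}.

0: fault, frames [0]
1: fault, frames [0, 1]
0: hit
2: fault, evict 1, frames [0, 2]
0: hit
3: fault, evict 2, frames [0, 3]
0: hit
3: hit
4: fault, evict 3, frames [0, 4]
3: fault, evict 4, frames [0, 3]
4: fault, evict 3, frames [0, 4]
2: fault, evict 4, frames [0, 2]
4: fault, evict 2, frames [0, 4]
2: fault, evict 4, frames [0, 2]
4: fault, evict 2, frames [0, 4]
1: fault, evict 4, frames [0, 1]
3: fault, evict 1, frames [0, 3]
1: fault, evict 3, frames [0, 1]

{0, 1}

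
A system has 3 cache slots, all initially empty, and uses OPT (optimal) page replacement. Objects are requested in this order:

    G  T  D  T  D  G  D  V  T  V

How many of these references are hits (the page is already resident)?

6

G → miss, frames [G]
T → miss, frames [G, T]
D → miss, frames [G, T, D]
T → hit
D → hit
G → hit
D → hit
V → miss, evict D, frames [G, T, V]
T → hit
V → hit
Hits: 6.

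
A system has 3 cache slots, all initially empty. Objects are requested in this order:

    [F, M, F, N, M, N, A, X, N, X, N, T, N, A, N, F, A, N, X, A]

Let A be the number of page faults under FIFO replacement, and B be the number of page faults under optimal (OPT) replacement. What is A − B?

2

Under FIFO: F F . F . . F F . . . F F F . F . . F . → 10 faults.
Under OPT: F F . F . . F F . . . F . . . F . . F . → 8 faults.
A − B = 10 − 8 = 2.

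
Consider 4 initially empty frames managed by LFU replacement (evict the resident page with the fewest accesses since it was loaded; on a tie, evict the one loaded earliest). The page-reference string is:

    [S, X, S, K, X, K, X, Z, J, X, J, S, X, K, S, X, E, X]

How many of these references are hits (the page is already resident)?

12

S -> fault, frames [S]
X -> fault, frames [S, X]
S -> hit
K -> fault, frames [S, X, K]
X -> hit
K -> hit
X -> hit
Z -> fault, frames [S, X, K, Z]
J -> fault, evict Z, frames [S, X, K, J]
X -> hit
J -> hit
S -> hit
X -> hit
K -> hit
S -> hit
X -> hit
E -> fault, evict J, frames [S, X, K, E]
X -> hit
Hits: 12.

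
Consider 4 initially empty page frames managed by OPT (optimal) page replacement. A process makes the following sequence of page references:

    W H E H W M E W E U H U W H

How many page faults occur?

W -> fault, frames {W}
H -> fault, frames {W,H}
E -> fault, frames {W,H,E}
H -> hit
W -> hit
M -> fault, frames {W,H,E,M}
E -> hit
W -> hit
E -> hit
U -> fault, evict M, frames {W,H,E,U}
H -> hit
U -> hit
W -> hit
H -> hit
Page faults: 5.

5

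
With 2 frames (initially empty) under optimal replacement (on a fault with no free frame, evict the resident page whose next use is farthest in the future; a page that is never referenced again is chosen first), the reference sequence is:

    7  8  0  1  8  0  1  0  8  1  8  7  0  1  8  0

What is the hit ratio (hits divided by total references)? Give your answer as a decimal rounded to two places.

0.44

7: miss, frames (7)
8: miss, frames (7 8)
0: miss, evict 7, frames (8 0)
1: miss, evict 0, frames (8 1)
8: hit
0: miss, evict 8, frames (1 0)
1: hit
0: hit
8: miss, evict 0, frames (1 8)
1: hit
8: hit
7: miss, evict 8, frames (1 7)
0: miss, evict 7, frames (1 0)
1: hit
8: miss, evict 1, frames (0 8)
0: hit
Hits: 7 of 16 references → 7/16 = 0.4375.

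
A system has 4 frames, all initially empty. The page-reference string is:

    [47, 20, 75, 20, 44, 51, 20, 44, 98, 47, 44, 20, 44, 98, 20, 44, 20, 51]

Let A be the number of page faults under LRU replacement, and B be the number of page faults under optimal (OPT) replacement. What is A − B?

1

Under LRU: F F F . F F . . F F . . . . . . . F → 8 faults.
Under OPT: F F F . F F . . F . . . . . . . . F → 7 faults.
A − B = 8 − 7 = 1.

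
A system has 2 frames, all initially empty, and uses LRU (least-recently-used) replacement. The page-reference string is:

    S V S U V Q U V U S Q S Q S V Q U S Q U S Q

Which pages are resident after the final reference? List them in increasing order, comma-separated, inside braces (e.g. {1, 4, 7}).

S -> miss, frames {S}
V -> miss, frames {S,V}
S -> hit
U -> miss, evict V, frames {S,U}
V -> miss, evict S, frames {U,V}
Q -> miss, evict U, frames {V,Q}
U -> miss, evict V, frames {Q,U}
V -> miss, evict Q, frames {U,V}
U -> hit
S -> miss, evict V, frames {U,S}
Q -> miss, evict U, frames {S,Q}
S -> hit
Q -> hit
S -> hit
V -> miss, evict Q, frames {S,V}
Q -> miss, evict S, frames {V,Q}
U -> miss, evict V, frames {Q,U}
S -> miss, evict Q, frames {U,S}
Q -> miss, evict U, frames {S,Q}
U -> miss, evict S, frames {Q,U}
S -> miss, evict Q, frames {U,S}
Q -> miss, evict U, frames {S,Q}

{Q, S}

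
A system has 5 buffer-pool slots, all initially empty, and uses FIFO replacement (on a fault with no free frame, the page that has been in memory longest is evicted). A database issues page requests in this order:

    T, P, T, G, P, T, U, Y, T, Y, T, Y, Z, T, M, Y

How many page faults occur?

T: fault, frames {T}
P: fault, frames {T,P}
T: hit
G: fault, frames {T,P,G}
P: hit
T: hit
U: fault, frames {T,P,G,U}
Y: fault, frames {T,P,G,U,Y}
T: hit
Y: hit
T: hit
Y: hit
Z: fault, evict T, frames {P,G,U,Y,Z}
T: fault, evict P, frames {G,U,Y,Z,T}
M: fault, evict G, frames {U,Y,Z,T,M}
Y: hit
Page faults: 8.

8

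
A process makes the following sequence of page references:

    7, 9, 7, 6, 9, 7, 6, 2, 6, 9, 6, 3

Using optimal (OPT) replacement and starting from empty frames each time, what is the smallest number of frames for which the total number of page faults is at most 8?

f=1: 12 faults
f=2: 7 faults
f=3: 5 faults
f=4: 5 faults
f=5: 5 faults
Smallest f with faults ≤ 8 is 2.

2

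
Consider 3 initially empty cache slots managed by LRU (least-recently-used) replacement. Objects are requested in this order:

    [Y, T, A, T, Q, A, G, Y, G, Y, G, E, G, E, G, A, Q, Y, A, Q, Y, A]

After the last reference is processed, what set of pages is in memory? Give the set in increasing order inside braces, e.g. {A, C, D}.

{A, Q, Y}

Y → fault, frames (Y)
T → fault, frames (Y T)
A → fault, frames (Y T A)
T → hit
Q → fault, evict Y, frames (A T Q)
A → hit
G → fault, evict T, frames (Q A G)
Y → fault, evict Q, frames (A G Y)
G → hit
Y → hit
G → hit
E → fault, evict A, frames (Y G E)
G → hit
E → hit
G → hit
A → fault, evict Y, frames (E G A)
Q → fault, evict E, frames (G A Q)
Y → fault, evict G, frames (A Q Y)
A → hit
Q → hit
Y → hit
A → hit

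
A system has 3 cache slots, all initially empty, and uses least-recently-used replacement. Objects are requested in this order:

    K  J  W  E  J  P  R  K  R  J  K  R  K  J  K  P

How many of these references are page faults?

K → miss, frames {K}
J → miss, frames {K,J}
W → miss, frames {K,J,W}
E → miss, evict K, frames {J,W,E}
J → hit
P → miss, evict W, frames {E,J,P}
R → miss, evict E, frames {J,P,R}
K → miss, evict J, frames {P,R,K}
R → hit
J → miss, evict P, frames {K,R,J}
K → hit
R → hit
K → hit
J → hit
K → hit
P → miss, evict R, frames {J,K,P}
Page faults: 9.

9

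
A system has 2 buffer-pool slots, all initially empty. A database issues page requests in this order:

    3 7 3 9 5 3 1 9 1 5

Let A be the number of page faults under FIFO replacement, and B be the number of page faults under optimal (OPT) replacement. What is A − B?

1

Under FIFO: F F . F F F F F . F → 8 faults.
Under OPT: F F . F F . F F . F → 7 faults.
A − B = 8 − 7 = 1.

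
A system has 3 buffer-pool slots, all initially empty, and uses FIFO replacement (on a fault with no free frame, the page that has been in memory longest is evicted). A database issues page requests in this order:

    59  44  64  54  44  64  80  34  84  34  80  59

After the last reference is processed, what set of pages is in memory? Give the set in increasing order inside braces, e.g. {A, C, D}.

59: fault, frames (59)
44: fault, frames (59 44)
64: fault, frames (59 44 64)
54: fault, evict 59, frames (44 64 54)
44: hit
64: hit
80: fault, evict 44, frames (64 54 80)
34: fault, evict 64, frames (54 80 34)
84: fault, evict 54, frames (80 34 84)
34: hit
80: hit
59: fault, evict 80, frames (34 84 59)

{34, 59, 84}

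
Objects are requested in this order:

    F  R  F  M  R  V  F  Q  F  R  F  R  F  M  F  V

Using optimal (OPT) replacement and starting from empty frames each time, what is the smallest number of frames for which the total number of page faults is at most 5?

5

f=1: 16 faults
f=2: 9 faults
f=3: 7 faults
f=4: 6 faults
f=5: 5 faults
Smallest f with faults ≤ 5 is 5.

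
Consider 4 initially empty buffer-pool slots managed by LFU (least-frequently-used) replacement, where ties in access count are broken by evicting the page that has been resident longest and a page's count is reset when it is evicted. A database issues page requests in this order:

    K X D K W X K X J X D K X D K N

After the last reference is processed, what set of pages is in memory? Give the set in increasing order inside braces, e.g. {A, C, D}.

K -> miss, frames {K}
X -> miss, frames {K,X}
D -> miss, frames {K,X,D}
K -> hit
W -> miss, frames {K,X,D,W}
X -> hit
K -> hit
X -> hit
J -> miss, evict D, frames {K,X,W,J}
X -> hit
D -> miss, evict W, frames {K,X,J,D}
K -> hit
X -> hit
D -> hit
K -> hit
N -> miss, evict J, frames {K,X,D,N}

{D, K, N, X}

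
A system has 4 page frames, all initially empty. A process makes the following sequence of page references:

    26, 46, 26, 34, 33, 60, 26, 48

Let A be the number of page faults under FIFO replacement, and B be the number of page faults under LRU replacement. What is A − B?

Under FIFO: F F . F F F F F → 7 faults.
Under LRU: F F . F F F . F → 6 faults.
A − B = 7 − 6 = 1.

1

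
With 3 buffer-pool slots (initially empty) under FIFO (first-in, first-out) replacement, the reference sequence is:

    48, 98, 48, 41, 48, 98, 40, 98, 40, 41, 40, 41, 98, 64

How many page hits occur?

9

48 -> miss, frames {48}
98 -> miss, frames {48,98}
48 -> hit
41 -> miss, frames {48,98,41}
48 -> hit
98 -> hit
40 -> miss, evict 48, frames {98,41,40}
98 -> hit
40 -> hit
41 -> hit
40 -> hit
41 -> hit
98 -> hit
64 -> miss, evict 98, frames {41,40,64}
Hits: 9.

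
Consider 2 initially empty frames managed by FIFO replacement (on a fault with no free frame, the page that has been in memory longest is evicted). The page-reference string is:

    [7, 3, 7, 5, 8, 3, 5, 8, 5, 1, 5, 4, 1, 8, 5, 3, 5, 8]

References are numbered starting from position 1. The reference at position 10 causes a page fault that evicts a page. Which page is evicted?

pos 1: 7 -> fault, frames [7]
pos 2: 3 -> fault, frames [7, 3]
pos 3: 7 -> hit
pos 4: 5 -> fault, evict 7, frames [3, 5]
pos 5: 8 -> fault, evict 3, frames [5, 8]
pos 6: 3 -> fault, evict 5, frames [8, 3]
pos 7: 5 -> fault, evict 8, frames [3, 5]
pos 8: 8 -> fault, evict 3, frames [5, 8]
pos 9: 5 -> hit
pos 10: 1 -> fault, evict 5, frames [8, 1]
At position 10, page 5 is evicted.

5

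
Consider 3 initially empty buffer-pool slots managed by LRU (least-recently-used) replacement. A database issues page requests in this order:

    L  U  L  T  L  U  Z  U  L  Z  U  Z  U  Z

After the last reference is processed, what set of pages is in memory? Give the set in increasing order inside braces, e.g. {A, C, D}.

{L, U, Z}

L → fault, frames (L)
U → fault, frames (L U)
L → hit
T → fault, frames (U L T)
L → hit
U → hit
Z → fault, evict T, frames (L U Z)
U → hit
L → hit
Z → hit
U → hit
Z → hit
U → hit
Z → hit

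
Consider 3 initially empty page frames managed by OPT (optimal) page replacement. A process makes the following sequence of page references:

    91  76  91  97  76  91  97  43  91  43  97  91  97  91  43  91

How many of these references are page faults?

91 → miss, frames [91]
76 → miss, frames [91, 76]
91 → hit
97 → miss, frames [91, 76, 97]
76 → hit
91 → hit
97 → hit
43 → miss, evict 76, frames [91, 97, 43]
91 → hit
43 → hit
97 → hit
91 → hit
97 → hit
91 → hit
43 → hit
91 → hit
Page faults: 4.

4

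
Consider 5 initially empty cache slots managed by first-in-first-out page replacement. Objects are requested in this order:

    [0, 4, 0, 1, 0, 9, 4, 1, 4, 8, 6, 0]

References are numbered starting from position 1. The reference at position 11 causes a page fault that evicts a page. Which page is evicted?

0

pos 1: 0 -> fault, frames [0]
pos 2: 4 -> fault, frames [0, 4]
pos 3: 0 -> hit
pos 4: 1 -> fault, frames [0, 4, 1]
pos 5: 0 -> hit
pos 6: 9 -> fault, frames [0, 4, 1, 9]
pos 7: 4 -> hit
pos 8: 1 -> hit
pos 9: 4 -> hit
pos 10: 8 -> fault, frames [0, 4, 1, 9, 8]
pos 11: 6 -> fault, evict 0, frames [4, 1, 9, 8, 6]
At position 11, page 0 is evicted.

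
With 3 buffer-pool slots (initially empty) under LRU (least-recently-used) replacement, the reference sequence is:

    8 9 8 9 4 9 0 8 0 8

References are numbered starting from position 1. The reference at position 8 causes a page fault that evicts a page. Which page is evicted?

4

pos 1: 8 → fault, frames {8}
pos 2: 9 → fault, frames {8,9}
pos 3: 8 → hit
pos 4: 9 → hit
pos 5: 4 → fault, frames {8,9,4}
pos 6: 9 → hit
pos 7: 0 → fault, evict 8, frames {4,9,0}
pos 8: 8 → fault, evict 4, frames {9,0,8}
At position 8, page 4 is evicted.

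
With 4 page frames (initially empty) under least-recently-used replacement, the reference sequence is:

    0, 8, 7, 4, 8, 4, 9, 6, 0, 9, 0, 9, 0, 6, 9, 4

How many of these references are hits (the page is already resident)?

9

0 → miss, frames [0]
8 → miss, frames [0, 8]
7 → miss, frames [0, 8, 7]
4 → miss, frames [0, 8, 7, 4]
8 → hit
4 → hit
9 → miss, evict 0, frames [7, 8, 4, 9]
6 → miss, evict 7, frames [8, 4, 9, 6]
0 → miss, evict 8, frames [4, 9, 6, 0]
9 → hit
0 → hit
9 → hit
0 → hit
6 → hit
9 → hit
4 → hit
Hits: 9.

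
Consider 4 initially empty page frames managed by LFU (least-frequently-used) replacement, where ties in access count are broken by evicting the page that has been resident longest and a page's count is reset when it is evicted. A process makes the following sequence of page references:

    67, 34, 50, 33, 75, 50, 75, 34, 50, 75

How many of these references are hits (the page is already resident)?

5

67 -> miss, frames [67]
34 -> miss, frames [67, 34]
50 -> miss, frames [67, 34, 50]
33 -> miss, frames [67, 34, 50, 33]
75 -> miss, evict 67, frames [34, 50, 33, 75]
50 -> hit
75 -> hit
34 -> hit
50 -> hit
75 -> hit
Hits: 5.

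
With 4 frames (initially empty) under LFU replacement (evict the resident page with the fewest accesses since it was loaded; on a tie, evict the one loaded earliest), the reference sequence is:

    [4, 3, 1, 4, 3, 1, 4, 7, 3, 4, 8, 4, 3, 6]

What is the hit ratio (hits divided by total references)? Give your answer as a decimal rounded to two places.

0.57

4 → fault, frames {4}
3 → fault, frames {4,3}
1 → fault, frames {4,3,1}
4 → hit
3 → hit
1 → hit
4 → hit
7 → fault, frames {4,3,1,7}
3 → hit
4 → hit
8 → fault, evict 7, frames {4,3,1,8}
4 → hit
3 → hit
6 → fault, evict 8, frames {4,3,1,6}
Hits: 8 of 14 references → 8/14 = 0.5714.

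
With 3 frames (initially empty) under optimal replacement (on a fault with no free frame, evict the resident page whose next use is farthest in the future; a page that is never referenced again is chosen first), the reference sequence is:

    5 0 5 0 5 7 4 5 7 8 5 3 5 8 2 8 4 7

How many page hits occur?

9

5 → fault, frames {5}
0 → fault, frames {5,0}
5 → hit
0 → hit
5 → hit
7 → fault, frames {5,0,7}
4 → fault, evict 0, frames {5,7,4}
5 → hit
7 → hit
8 → fault, evict 7, frames {5,4,8}
5 → hit
3 → fault, evict 4, frames {5,8,3}
5 → hit
8 → hit
2 → fault, evict 3, frames {5,8,2}
8 → hit
4 → fault, evict 2, frames {5,8,4}
7 → fault, evict 4, frames {5,8,7}
Hits: 9.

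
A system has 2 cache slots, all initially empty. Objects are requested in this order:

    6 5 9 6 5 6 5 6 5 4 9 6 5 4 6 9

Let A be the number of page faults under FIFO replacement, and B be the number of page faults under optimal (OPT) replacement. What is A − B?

3

Under FIFO: F F F F F . . . . F F F F F F F → 12 faults.
Under OPT: F F F . F . . . . F F . F F . F → 9 faults.
A − B = 12 − 9 = 3.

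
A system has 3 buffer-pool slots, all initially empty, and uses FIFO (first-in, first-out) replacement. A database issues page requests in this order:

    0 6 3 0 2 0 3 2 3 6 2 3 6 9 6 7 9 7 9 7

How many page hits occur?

11

0 → fault, frames (0)
6 → fault, frames (0 6)
3 → fault, frames (0 6 3)
0 → hit
2 → fault, evict 0, frames (6 3 2)
0 → fault, evict 6, frames (3 2 0)
3 → hit
2 → hit
3 → hit
6 → fault, evict 3, frames (2 0 6)
2 → hit
3 → fault, evict 2, frames (0 6 3)
6 → hit
9 → fault, evict 0, frames (6 3 9)
6 → hit
7 → fault, evict 6, frames (3 9 7)
9 → hit
7 → hit
9 → hit
7 → hit
Hits: 11.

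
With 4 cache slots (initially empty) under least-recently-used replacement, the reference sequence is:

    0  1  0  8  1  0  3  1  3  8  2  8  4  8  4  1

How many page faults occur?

7

0 -> fault, frames (0)
1 -> fault, frames (0 1)
0 -> hit
8 -> fault, frames (1 0 8)
1 -> hit
0 -> hit
3 -> fault, frames (8 1 0 3)
1 -> hit
3 -> hit
8 -> hit
2 -> fault, evict 0, frames (1 3 8 2)
8 -> hit
4 -> fault, evict 1, frames (3 2 8 4)
8 -> hit
4 -> hit
1 -> fault, evict 3, frames (2 8 4 1)
Page faults: 7.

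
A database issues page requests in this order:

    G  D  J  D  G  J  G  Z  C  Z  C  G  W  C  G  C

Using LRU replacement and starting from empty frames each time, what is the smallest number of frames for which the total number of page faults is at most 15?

f=1: 16 faults
f=2: 11 faults
f=3: 6 faults
f=4: 6 faults
f=5: 6 faults
f=6: 6 faults
Smallest f with faults ≤ 15 is 2.

2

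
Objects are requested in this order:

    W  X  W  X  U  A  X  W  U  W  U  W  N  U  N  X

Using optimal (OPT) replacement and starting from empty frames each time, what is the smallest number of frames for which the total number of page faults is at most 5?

4

f=1: 16 faults
f=2: 8 faults
f=3: 6 faults
f=4: 5 faults
f=5: 5 faults
Smallest f with faults ≤ 5 is 4.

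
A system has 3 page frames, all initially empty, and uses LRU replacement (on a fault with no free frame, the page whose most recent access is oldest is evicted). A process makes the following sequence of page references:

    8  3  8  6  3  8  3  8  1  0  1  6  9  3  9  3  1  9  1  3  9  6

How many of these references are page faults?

10

8: fault, frames {8}
3: fault, frames {8,3}
8: hit
6: fault, frames {3,8,6}
3: hit
8: hit
3: hit
8: hit
1: fault, evict 6, frames {3,8,1}
0: fault, evict 3, frames {8,1,0}
1: hit
6: fault, evict 8, frames {0,1,6}
9: fault, evict 0, frames {1,6,9}
3: fault, evict 1, frames {6,9,3}
9: hit
3: hit
1: fault, evict 6, frames {9,3,1}
9: hit
1: hit
3: hit
9: hit
6: fault, evict 1, frames {3,9,6}
Page faults: 10.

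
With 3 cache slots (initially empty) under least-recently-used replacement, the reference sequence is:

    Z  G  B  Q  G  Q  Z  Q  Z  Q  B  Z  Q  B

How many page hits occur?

8

Z: fault, frames [Z]
G: fault, frames [Z, G]
B: fault, frames [Z, G, B]
Q: fault, evict Z, frames [G, B, Q]
G: hit
Q: hit
Z: fault, evict B, frames [G, Q, Z]
Q: hit
Z: hit
Q: hit
B: fault, evict G, frames [Z, Q, B]
Z: hit
Q: hit
B: hit
Hits: 8.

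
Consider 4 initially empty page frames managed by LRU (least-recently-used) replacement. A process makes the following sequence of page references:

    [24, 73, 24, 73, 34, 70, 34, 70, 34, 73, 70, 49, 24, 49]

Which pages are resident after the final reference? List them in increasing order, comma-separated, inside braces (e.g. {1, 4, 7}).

24 → fault, frames (24)
73 → fault, frames (24 73)
24 → hit
73 → hit
34 → fault, frames (24 73 34)
70 → fault, frames (24 73 34 70)
34 → hit
70 → hit
34 → hit
73 → hit
70 → hit
49 → fault, evict 24, frames (34 73 70 49)
24 → fault, evict 34, frames (73 70 49 24)
49 → hit

{24, 49, 70, 73}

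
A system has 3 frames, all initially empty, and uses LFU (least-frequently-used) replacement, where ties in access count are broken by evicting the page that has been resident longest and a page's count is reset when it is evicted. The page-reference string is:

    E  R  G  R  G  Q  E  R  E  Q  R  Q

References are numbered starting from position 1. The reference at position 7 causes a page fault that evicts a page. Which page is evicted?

Q

pos 1: E -> fault, frames {E}
pos 2: R -> fault, frames {E,R}
pos 3: G -> fault, frames {E,R,G}
pos 4: R -> hit
pos 5: G -> hit
pos 6: Q -> fault, evict E, frames {R,G,Q}
pos 7: E -> fault, evict Q, frames {R,G,E}
At position 7, page Q is evicted.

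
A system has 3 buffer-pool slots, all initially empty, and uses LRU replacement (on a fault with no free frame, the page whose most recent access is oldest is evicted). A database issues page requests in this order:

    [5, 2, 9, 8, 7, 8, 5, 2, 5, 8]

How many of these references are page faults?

7

5 -> miss, frames [5]
2 -> miss, frames [5, 2]
9 -> miss, frames [5, 2, 9]
8 -> miss, evict 5, frames [2, 9, 8]
7 -> miss, evict 2, frames [9, 8, 7]
8 -> hit
5 -> miss, evict 9, frames [7, 8, 5]
2 -> miss, evict 7, frames [8, 5, 2]
5 -> hit
8 -> hit
Page faults: 7.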